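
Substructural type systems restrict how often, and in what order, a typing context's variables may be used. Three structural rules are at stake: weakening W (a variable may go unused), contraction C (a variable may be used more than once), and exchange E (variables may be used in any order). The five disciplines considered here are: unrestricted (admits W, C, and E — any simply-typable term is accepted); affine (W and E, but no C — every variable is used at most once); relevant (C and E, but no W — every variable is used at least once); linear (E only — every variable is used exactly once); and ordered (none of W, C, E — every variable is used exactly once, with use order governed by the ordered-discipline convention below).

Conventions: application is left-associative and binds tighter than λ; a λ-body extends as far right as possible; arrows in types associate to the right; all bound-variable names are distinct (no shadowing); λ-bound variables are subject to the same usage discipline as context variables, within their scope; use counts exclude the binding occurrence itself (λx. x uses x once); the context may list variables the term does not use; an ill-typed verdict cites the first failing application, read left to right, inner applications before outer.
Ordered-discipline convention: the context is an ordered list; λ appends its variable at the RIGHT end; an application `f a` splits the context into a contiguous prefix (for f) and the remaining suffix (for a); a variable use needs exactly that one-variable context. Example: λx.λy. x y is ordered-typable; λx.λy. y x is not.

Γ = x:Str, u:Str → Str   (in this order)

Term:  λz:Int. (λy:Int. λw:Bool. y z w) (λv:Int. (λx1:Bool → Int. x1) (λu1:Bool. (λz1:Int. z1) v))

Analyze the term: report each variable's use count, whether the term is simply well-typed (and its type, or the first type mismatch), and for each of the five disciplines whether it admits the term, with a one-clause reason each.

counts: x: 0×, u: 0×, z [bound]: 1×, y [bound]: 1×, w [bound]: 1×, v [bound]: 1×, x1 [bound]: 1×, u1 [bound]: 0×, z1 [bound]: 1×
uses in reading order: y, z, w, x1, z1, v
typing: ill-typed: non-function type Int applied to an argument
ordered ✗ (fails simple typing)
linear ✗ (a type mismatch blocks all five)
affine ✗ (the type mismatch rejects it)
relevant ✗ (not simply typable)
unrestricted ✗ (fails simple typing)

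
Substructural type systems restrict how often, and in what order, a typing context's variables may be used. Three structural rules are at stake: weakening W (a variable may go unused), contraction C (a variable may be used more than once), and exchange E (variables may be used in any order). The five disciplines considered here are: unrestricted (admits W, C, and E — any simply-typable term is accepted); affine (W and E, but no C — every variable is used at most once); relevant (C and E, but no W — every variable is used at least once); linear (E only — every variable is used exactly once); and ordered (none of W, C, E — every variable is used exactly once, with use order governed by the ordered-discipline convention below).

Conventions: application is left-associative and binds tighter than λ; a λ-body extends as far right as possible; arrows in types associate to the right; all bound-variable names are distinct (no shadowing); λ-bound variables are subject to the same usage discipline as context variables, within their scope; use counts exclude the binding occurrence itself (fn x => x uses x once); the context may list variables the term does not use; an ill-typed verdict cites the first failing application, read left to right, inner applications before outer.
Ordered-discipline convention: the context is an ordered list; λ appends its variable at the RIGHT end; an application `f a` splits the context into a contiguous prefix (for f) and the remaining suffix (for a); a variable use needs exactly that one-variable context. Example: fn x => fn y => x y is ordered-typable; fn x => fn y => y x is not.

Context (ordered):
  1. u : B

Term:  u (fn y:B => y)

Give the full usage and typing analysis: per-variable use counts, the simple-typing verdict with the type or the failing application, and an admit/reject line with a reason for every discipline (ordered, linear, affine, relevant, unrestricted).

use counts: u=1, y (bound)=1
use order (left to right): u, y
typing: ill-typed: non-function type B applied to an argument
ordered ✗ (a type mismatch blocks all five)
linear ✗ (the type mismatch rejects it)
affine ✗ (not simply typable)
relevant ✗ (fails simple typing)
unrestricted ✗ (a type mismatch blocks all five)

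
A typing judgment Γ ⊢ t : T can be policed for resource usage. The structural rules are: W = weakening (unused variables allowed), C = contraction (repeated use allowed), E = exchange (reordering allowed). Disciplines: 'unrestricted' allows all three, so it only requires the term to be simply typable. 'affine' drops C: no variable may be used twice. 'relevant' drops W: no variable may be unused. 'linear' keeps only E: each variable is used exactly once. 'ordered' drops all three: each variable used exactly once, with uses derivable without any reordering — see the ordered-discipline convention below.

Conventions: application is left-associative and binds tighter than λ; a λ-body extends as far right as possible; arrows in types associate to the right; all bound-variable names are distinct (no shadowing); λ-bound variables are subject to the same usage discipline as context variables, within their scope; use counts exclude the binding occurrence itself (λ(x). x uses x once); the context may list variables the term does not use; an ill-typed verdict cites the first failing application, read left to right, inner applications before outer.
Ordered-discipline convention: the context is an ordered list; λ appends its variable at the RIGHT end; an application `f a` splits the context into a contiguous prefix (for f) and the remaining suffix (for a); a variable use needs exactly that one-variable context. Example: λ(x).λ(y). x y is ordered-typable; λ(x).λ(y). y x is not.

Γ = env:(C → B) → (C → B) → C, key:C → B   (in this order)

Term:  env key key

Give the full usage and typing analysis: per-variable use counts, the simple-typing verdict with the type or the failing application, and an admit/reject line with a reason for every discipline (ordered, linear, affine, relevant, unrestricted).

usage: env=1, key=2
left-to-right use order: env, key, key
typing: well-typed — term : C
ordered ✗ (repeated use of key ×2)
linear ✗ (repeated use of key ×2)
affine ✗ (repeated use of key ×2)
relevant ✓ (at least one use each (env, key))
unrestricted ✓ (typability at C is all that's needed)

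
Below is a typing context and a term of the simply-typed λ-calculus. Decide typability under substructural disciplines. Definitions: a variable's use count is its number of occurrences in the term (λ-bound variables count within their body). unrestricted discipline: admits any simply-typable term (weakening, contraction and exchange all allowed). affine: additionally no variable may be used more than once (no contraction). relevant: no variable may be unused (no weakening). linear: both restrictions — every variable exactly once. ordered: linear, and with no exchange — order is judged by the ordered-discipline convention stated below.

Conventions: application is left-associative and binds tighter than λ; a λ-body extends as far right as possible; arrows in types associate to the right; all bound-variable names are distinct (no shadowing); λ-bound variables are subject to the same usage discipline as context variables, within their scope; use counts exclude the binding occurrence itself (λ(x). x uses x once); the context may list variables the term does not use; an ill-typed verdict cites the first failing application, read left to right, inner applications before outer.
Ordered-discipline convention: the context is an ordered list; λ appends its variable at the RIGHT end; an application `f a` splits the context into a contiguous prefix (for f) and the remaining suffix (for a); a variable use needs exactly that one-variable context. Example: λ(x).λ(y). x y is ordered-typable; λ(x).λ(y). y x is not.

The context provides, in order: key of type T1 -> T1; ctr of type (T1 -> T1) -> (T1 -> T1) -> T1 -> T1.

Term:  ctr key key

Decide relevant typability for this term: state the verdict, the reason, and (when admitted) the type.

yes — at least one use each (key, ctr); term : T1 -> T1
use counts: key=2; ctr=1
uses in reading order: ctr, key, key
typing: ✓ — T1 -> T1
per-discipline verdicts: ordered ✗; linear ✗; affine ✗; relevant ✓; unrestricted ✓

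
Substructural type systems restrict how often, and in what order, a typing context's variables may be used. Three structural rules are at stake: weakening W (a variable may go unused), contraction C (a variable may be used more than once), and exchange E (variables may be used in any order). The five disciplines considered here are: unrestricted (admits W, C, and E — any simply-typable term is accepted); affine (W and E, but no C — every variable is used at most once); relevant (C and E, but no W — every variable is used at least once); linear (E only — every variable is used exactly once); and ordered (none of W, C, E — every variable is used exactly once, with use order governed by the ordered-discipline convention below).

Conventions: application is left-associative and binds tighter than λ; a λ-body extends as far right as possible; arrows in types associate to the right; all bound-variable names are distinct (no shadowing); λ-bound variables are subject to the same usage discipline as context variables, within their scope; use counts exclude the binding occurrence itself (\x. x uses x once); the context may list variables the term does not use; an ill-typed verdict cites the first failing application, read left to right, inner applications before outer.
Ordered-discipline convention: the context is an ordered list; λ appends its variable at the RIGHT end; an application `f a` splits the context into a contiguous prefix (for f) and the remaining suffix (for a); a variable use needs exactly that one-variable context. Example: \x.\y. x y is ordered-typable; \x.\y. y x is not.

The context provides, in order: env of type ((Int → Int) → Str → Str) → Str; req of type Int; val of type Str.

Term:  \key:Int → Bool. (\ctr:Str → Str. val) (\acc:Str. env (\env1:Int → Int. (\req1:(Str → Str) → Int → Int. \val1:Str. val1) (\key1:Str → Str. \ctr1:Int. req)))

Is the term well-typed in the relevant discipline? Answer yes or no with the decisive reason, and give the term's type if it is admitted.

no — needs weakening: key, ctr, acc, env1, req1, key1, ctr1 unused
use counts: env: 1; req: 1; val: 1; key (λ-bound): 0; ctr (λ-bound): 0; acc (λ-bound): 0; env1 (λ-bound): 0; req1 (λ-bound): 0; val1 (λ-bound): 1; key1 (λ-bound): 0; ctr1 (λ-bound): 0
left-to-right use order: val, env, val1, req
typing: well-typed at (Int → Bool) → Str
summary: ordered ✗, linear ✗, affine ✓, relevant ✗, unrestricted ✓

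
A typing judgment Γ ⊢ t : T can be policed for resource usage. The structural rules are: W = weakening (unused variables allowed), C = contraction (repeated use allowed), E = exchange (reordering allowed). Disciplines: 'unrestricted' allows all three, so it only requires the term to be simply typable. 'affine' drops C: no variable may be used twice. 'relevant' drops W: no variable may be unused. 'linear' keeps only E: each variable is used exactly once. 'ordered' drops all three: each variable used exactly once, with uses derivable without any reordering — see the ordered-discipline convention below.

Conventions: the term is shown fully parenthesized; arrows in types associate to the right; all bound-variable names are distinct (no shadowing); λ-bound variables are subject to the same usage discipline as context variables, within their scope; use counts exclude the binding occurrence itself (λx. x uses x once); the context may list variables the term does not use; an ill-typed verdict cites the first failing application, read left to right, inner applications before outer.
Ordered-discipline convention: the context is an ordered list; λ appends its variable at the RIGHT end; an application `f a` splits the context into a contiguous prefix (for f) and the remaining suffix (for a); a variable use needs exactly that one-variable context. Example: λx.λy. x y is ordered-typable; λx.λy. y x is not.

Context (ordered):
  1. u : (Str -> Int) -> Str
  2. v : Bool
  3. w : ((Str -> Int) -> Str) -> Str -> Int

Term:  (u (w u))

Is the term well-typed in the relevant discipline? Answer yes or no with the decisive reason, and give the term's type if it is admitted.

no — unused: v — weakening required
usage: u ×2, v ×0, w ×1
order of uses: u, w, u
typing: the term checks, with type Str
summary: ordered ✗, linear ✗, affine ✗, relevant ✗, unrestricted ✓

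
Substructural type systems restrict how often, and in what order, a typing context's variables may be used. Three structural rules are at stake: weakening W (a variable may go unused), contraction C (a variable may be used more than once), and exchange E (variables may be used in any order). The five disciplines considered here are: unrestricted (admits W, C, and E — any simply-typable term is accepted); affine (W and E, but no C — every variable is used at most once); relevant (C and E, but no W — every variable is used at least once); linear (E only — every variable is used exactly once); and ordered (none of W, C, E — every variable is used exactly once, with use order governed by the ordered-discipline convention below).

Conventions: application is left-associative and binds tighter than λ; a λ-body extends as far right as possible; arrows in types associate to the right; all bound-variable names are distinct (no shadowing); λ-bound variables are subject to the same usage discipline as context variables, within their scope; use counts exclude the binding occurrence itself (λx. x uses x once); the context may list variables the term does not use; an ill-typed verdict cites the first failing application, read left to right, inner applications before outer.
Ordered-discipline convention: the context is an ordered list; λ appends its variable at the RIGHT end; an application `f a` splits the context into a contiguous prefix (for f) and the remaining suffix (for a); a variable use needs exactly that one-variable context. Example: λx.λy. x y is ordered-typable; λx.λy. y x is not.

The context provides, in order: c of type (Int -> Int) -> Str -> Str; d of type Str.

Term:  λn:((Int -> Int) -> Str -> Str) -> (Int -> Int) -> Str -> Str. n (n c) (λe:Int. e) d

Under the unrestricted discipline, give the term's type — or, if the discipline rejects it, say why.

term : (((Int -> Int) -> Str -> Str) -> (Int -> Int) -> Str -> Str) -> Str
usage: c=1, d=1, n (λ-bound)=2, e (λ-bound)=1
left-to-right use order: n, n, c, e, d
typing: well-typed at (((Int -> Int) -> Str -> Str) -> (Int -> Int) -> Str -> Str) -> Str
all disciplines: ordered ✗ · linear ✗ · affine ✗ · relevant ✓ · unrestricted ✓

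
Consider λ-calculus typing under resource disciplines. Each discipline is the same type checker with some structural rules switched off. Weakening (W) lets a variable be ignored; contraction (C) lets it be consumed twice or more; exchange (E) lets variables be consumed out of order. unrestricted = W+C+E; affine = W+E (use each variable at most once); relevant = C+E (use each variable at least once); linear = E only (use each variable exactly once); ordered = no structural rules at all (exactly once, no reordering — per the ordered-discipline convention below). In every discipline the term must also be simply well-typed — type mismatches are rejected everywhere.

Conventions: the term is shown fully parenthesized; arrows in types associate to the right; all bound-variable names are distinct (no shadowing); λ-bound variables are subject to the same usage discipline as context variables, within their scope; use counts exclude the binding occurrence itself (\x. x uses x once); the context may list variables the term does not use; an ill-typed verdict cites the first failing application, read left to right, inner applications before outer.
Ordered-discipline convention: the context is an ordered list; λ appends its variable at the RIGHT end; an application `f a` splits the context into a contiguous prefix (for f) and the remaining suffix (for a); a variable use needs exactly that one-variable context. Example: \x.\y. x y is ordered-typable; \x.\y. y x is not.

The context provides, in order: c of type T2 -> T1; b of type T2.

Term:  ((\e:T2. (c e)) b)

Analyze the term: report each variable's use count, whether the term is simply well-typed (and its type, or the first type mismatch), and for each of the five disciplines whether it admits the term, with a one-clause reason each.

variable uses: c: 1; b: 1; e (λ-bound): 1
left-to-right use order: c, e, b
typing: the term checks, with type T1
ordered ✓ (single-use (c, b, e), ordered derivation ok)
linear ✓ (each of c, b, e used exactly once)
affine ✓ (none of c, b, e used more than once)
relevant ✓ (c, b, e: all used, weakening unneeded)
unrestricted ✓ (well-typed at T1; no restrictions here)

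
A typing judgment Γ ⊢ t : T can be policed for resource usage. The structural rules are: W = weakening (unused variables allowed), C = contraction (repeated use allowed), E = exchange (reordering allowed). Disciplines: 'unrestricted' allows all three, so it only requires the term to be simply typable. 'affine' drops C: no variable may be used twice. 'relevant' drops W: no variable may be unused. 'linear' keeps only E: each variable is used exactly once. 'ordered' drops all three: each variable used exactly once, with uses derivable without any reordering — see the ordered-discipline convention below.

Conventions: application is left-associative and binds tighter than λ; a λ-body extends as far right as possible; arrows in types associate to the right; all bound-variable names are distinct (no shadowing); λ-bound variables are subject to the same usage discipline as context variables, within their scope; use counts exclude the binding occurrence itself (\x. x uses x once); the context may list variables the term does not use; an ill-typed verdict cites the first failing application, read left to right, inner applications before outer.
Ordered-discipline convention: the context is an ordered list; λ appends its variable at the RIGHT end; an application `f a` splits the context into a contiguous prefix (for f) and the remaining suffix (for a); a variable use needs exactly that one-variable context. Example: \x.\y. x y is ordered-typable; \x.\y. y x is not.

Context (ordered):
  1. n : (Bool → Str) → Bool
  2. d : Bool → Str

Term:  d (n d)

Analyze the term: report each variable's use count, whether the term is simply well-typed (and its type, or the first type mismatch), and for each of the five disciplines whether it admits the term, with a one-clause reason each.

usage: n: 1×, d: 2×
order of uses: d, n, d
typing: ✓ — Str
ordered: ✗ — needs contraction — d ×2
linear: ✗ — needs contraction — d ×2
affine: ✗ — needs contraction — d ×2
relevant: ✓ — every one of n, d appears
unrestricted: ✓ — typability at Str is all that's needed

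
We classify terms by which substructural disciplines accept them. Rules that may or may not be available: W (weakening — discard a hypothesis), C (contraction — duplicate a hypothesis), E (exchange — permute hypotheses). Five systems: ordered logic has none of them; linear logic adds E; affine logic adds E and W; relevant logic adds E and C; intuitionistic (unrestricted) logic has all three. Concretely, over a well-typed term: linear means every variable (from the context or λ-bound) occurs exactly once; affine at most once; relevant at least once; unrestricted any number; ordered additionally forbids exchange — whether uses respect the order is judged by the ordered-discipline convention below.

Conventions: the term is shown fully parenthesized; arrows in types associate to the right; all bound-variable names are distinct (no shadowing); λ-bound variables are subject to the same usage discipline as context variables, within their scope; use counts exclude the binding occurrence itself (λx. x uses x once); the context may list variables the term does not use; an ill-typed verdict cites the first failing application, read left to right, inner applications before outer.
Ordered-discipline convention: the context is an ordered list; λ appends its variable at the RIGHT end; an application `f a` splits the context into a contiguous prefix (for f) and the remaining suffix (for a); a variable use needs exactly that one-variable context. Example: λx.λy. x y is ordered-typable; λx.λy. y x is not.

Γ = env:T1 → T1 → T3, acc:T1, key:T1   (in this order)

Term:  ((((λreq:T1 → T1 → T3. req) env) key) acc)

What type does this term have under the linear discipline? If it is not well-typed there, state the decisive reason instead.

term : T3
usage: env=1; acc=1; key=1; req (λ-bound)=1
order of uses: req, env, key, acc
typing: ✓ — T3
all disciplines: ordered ✗ · linear ✓ · affine ✓ · relevant ✓ · unrestricted ✓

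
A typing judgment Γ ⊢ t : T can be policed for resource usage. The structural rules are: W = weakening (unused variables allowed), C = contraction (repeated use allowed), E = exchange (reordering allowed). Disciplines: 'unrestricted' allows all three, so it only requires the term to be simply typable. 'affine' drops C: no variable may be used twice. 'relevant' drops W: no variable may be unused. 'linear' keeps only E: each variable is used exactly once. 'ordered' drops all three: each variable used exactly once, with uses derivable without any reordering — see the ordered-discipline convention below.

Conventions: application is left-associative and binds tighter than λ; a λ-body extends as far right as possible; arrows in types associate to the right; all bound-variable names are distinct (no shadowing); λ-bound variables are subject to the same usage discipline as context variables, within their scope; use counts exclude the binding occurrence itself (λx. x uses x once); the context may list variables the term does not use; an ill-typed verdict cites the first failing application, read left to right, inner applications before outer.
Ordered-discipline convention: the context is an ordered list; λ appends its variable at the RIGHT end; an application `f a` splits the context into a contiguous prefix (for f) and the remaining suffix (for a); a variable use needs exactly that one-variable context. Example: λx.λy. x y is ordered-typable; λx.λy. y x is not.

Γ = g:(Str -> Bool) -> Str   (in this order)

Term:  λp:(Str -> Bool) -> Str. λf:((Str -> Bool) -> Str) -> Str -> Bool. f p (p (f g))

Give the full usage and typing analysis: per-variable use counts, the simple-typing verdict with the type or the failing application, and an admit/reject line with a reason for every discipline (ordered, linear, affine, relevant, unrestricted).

variable uses: g: 1×; p (λ-bound): 2×; f (λ-bound): 2×
order of uses: f, p, p, f, g
typing: well-typed — term : ((Str -> Bool) -> Str) -> (((Str -> Bool) -> Str) -> Str -> Bool) -> Bool
ordered: ✗, repeated use of p ×2, f ×2
linear: ✗, repeated use of p ×2, f ×2
affine: ✗, repeated use of p ×2, f ×2
relevant: ✓, g, p, f: all used, weakening unneeded
unrestricted: ✓, simply typable at ((Str -> Bool) -> Str) -> (((Str -> Bool) -> Str) -> Str -> Bool) -> Bool; W, C, E all held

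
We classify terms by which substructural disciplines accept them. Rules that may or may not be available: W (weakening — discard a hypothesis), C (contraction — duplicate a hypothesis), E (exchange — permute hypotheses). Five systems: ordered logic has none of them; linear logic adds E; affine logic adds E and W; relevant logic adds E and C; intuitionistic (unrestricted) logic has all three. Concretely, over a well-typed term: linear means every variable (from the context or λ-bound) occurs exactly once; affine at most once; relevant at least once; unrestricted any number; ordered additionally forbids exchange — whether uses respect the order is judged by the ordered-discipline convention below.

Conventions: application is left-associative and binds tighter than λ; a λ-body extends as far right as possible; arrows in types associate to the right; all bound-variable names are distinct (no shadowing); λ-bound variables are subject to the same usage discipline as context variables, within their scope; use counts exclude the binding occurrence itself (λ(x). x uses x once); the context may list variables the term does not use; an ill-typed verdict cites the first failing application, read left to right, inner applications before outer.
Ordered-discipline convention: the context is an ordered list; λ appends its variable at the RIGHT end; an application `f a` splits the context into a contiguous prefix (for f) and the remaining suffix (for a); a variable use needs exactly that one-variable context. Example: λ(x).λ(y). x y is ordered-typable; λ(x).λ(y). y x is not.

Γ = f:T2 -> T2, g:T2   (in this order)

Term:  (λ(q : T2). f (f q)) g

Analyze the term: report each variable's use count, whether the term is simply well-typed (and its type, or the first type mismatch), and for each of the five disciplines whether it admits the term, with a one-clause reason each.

variable uses: f=2, g=1, q (λ-bound)=1
use order (left to right): f, f, q, g
typing: well-typed — term : T2
ordered: ✗ — f ×2 used more than once (contraction)
linear: ✗ — f ×2 used more than once (contraction)
affine: ✗ — f ×2 used more than once (contraction)
relevant: ✓ — f, g, q: all used, weakening unneeded
unrestricted: ✓ — typability at T2 is all that's needed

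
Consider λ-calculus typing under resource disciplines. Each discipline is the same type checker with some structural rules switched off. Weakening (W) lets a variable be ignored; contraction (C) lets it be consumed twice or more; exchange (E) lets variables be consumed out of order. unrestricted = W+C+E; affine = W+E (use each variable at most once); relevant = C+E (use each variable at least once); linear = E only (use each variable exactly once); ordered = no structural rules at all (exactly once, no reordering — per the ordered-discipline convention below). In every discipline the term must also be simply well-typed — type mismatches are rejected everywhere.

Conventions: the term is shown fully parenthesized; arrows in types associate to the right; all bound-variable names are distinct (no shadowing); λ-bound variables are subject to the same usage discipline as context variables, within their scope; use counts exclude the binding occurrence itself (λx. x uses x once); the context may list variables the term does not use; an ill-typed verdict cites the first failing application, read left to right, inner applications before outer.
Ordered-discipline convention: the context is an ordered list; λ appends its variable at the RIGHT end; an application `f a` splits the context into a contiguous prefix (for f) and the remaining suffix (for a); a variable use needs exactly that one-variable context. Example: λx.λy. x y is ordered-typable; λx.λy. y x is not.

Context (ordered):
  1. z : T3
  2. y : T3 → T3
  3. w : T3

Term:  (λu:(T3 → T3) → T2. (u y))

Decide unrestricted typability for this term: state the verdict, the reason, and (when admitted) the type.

yes — type-checks (((T3 → T3) → T2) → T2) and nothing is barred; term : ((T3 → T3) → T2) → T2
usage: z ×0; y ×1; w ×0; u [bound] ×1
order of uses: u, y
typing: well-typed — term : ((T3 → T3) → T2) → T2
summary: ordered ✗ | linear ✗ | affine ✓ | relevant ✗ | unrestricted ✓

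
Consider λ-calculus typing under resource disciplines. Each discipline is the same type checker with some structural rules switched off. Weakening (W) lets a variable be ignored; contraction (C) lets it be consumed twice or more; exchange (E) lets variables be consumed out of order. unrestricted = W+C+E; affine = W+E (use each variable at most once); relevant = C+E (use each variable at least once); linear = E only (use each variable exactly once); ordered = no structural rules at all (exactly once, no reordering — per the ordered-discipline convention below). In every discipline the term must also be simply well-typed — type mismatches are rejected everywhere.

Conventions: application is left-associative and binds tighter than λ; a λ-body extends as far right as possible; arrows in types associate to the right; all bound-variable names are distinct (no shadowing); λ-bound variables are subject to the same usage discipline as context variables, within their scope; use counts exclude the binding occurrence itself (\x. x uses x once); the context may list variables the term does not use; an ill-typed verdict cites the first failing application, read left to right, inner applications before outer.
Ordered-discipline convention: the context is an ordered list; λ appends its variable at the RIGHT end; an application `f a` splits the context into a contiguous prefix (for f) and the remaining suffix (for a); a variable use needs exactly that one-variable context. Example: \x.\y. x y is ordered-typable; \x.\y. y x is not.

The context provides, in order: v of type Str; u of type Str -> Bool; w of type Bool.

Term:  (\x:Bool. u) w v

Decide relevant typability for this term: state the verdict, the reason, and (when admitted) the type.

no — needs weakening: x unused
use counts: v ×1; u ×1; w ×1; x (bound) ×0
left-to-right use order: u, w, v
typing: ✓ — Bool
summary: ordered ✗, linear ✗, affine ✓, relevant ✗, unrestricted ✓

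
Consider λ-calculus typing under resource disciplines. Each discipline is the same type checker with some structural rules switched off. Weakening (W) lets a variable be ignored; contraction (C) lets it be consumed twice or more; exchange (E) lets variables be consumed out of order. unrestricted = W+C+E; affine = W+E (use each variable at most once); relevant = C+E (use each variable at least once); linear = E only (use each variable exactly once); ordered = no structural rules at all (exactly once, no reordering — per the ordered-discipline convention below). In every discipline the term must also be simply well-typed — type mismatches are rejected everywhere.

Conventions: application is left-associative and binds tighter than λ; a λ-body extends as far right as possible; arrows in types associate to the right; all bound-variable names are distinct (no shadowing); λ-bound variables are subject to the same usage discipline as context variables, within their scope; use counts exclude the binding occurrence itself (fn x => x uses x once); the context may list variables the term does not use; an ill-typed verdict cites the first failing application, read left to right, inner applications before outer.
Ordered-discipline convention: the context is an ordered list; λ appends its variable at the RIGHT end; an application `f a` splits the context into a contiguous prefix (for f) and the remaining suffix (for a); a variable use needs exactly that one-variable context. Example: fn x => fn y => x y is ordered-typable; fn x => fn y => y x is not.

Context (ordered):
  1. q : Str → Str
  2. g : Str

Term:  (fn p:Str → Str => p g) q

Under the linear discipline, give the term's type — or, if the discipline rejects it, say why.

term : Str
variable uses: q: 1; g: 1; p [bound]: 1
uses in reading order: p, g, q
typing: the term checks, with type Str
all disciplines: ordered ✗, linear ✓, affine ✓, relevant ✓, unrestricted ✓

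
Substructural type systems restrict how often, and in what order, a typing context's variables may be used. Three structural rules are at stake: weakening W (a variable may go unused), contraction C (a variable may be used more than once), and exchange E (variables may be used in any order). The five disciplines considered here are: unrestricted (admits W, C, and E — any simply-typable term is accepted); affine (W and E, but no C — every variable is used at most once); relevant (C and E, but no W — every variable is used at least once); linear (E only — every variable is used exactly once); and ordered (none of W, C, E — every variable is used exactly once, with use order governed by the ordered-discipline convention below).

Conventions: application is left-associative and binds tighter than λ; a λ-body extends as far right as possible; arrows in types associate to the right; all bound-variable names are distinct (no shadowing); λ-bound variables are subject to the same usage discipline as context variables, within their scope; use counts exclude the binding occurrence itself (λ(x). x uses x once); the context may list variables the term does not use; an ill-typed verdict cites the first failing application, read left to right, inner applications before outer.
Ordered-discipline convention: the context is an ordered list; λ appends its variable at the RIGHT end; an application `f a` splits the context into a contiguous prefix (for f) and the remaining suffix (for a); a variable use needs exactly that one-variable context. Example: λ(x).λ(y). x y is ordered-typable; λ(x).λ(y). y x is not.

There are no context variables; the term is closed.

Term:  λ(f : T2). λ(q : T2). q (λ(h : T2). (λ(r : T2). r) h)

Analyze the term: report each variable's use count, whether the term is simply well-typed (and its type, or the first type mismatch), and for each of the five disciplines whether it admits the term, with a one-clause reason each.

use counts: f (λ-bound) ×0, q (λ-bound) ×1, h (λ-bound) ×1, r (λ-bound) ×1
order of uses: q, r, h
typing: ill-typed: non-arrow in function slot: T2
ordered ✗ (a type mismatch blocks all five)
linear ✗ (the type mismatch rejects it)
affine ✗ (not simply typable)
relevant ✗ (fails simple typing)
unrestricted ✗ (a type mismatch blocks all five)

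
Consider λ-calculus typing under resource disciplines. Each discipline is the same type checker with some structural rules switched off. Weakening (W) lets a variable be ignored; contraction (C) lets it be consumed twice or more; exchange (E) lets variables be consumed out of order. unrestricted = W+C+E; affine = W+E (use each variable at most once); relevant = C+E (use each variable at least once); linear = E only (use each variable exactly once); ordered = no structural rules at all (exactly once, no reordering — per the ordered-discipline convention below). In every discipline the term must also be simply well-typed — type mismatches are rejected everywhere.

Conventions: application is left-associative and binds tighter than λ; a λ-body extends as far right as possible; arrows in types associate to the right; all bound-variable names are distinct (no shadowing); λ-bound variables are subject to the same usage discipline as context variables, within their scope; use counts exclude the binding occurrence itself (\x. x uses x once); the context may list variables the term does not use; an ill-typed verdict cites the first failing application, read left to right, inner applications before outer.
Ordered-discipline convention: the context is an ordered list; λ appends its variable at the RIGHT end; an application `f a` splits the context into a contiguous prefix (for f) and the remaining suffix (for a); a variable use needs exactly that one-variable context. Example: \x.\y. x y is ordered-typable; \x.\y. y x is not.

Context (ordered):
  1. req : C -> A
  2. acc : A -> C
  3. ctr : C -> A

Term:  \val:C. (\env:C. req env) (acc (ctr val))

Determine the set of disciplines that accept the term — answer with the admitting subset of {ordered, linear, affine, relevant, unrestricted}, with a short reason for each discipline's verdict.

accepted by: ordered, linear, affine, relevant, unrestricted
usage: req=1; acc=1; ctr=1; val [bound]=1; env [bound]=1
use order (left to right): req, env, acc, ctr, val
typing: well-typed at C -> A
ordered ✓ (single-use (req, acc, ctr, val, env), ordered derivation ok)
linear ✓ (single use per variable (req, acc, ctr, val, env))
affine ✓ (req, acc, ctr, val, env: no repeats, contraction unneeded)
relevant ✓ (req, acc, ctr, val, env: all used, weakening unneeded)
unrestricted ✓ (simply typable at C -> A; W, C, E all held)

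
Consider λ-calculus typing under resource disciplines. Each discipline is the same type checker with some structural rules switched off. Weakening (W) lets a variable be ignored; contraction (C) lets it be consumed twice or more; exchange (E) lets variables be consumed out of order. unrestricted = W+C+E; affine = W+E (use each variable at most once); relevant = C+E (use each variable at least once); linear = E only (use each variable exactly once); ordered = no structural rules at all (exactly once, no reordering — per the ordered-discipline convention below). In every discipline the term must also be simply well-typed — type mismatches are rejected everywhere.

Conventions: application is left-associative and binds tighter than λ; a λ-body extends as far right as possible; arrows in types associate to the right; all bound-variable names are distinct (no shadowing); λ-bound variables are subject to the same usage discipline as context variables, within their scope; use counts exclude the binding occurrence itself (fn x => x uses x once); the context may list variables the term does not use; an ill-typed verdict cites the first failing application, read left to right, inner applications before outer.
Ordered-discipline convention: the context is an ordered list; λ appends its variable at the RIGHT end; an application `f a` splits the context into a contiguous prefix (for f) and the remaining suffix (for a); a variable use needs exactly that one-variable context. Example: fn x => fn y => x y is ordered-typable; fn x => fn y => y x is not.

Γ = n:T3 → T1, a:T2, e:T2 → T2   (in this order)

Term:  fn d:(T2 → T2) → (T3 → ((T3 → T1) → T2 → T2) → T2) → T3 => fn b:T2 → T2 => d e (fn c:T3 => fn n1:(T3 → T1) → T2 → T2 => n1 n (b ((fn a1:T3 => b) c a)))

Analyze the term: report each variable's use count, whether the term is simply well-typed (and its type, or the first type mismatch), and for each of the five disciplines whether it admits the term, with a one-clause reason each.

variable uses: n: 1, a: 1, e: 1, d (λ-bound): 1, b (λ-bound): 2, c (λ-bound): 1, n1 (λ-bound): 1, a1 (λ-bound): 0
order of uses: d, e, n1, n, b, b, c, a
typing: well-typed — term : ((T2 → T2) → (T3 → ((T3 → T1) → T2 → T2) → T2) → T3) → (T2 → T2) → T3
ordered ✗ (b ×2 used more than once (contraction); needs weakening: a1 unused)
linear ✗ (b ×2 used more than once (contraction); needs weakening: a1 unused)
affine ✗ (b ×2 used more than once (contraction))
relevant ✗ (needs weakening: a1 unused)
unrestricted ✓ (simply typable at ((T2 → T2) → (T3 → ((T3 → T1) → T2 → T2) → T2) → T3) → (T2 → T2) → T3; W, C, E all held)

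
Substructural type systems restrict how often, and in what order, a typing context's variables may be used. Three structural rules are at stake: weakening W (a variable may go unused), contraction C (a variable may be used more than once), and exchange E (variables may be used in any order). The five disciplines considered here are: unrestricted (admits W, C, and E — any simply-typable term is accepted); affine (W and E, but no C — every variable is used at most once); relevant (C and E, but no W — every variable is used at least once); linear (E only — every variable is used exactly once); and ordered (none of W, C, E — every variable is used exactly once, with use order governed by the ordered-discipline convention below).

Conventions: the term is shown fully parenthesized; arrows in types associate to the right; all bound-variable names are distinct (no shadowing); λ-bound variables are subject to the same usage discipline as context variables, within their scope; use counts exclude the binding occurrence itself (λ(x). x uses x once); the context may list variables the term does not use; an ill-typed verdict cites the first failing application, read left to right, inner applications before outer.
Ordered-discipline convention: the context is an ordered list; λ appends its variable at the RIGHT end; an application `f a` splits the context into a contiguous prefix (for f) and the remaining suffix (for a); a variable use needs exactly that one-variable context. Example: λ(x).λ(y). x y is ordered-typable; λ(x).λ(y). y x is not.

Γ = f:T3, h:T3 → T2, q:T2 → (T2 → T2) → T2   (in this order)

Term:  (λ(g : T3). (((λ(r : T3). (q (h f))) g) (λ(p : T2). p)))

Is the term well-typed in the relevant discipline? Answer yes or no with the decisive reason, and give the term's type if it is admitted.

no — r never used (weakening)
usage: f: 1, h: 1, q: 1, g (λ-bound): 1, r (λ-bound): 0, p (λ-bound): 1
use order (left to right): q, h, f, g, p
typing: well-typed at T3 → T2
all disciplines: ordered ✗; linear ✗; affine ✓; relevant ✗; unrestricted ✓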